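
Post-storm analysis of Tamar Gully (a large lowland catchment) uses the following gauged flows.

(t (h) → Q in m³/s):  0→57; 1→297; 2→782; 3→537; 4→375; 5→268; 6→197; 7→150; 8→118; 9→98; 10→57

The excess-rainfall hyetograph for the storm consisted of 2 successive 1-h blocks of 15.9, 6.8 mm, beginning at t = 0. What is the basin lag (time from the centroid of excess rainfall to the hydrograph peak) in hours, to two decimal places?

t_L ≈ 1.20 h

Centroid of excess rainfall: t_c = Σ P_i·t̄_i / ΣP_i = 0.7996 h (block centres at 0.5, 1.5 h).
Hydrograph peak occurs at t = 2 h, so basin lag t_L = 2 − 0.7996 = 1.20 h.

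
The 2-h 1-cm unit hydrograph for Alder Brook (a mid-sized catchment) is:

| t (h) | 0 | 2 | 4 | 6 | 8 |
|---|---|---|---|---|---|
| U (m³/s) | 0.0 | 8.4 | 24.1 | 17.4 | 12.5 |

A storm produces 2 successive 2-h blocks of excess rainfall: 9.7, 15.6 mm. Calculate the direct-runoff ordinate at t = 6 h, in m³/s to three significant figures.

By discrete convolution, Q_j = Σ (P_i / 10 mm) · U_{j−i}.
At t = 6 h (j=3): Q = (9.7/10)·17.4 + (15.6/10)·24.1 = 54.5 m³/s.

Q ≈ 54.5 m³/s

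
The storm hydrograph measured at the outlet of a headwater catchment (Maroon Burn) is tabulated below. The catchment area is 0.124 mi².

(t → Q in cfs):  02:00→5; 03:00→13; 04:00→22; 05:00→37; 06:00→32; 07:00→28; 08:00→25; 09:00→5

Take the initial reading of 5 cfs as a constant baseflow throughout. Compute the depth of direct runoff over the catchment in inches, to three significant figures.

Direct runoff: 0.0, 8.0, 17.0, 32.0, 27.0, 23.0, 20.0, 0.0 cfs; ΣQ_DR = 127.0 cfs.
V = ΣQ_DR · Δt = 127.0 × 3600 s = 4.572 × 10^5 ft³.
Over A = 0.124 mi², depth = V / A = 1.59 in.

d ≈ 1.59 in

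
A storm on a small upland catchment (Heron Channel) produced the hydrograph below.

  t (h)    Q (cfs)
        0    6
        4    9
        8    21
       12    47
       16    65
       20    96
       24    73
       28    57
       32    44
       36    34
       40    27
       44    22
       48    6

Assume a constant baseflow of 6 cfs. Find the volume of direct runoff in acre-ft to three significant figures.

V ≈ 142 acre-ft

Direct-runoff ordinates (Q − Q_b): 0.0, 3.0, 15.0, 41.0, 59.0, 90.0, 67.0, 51.0, 38.0, 28.0, 21.0, 16.0, 0.0 cfs.
ΣQ_DR = 429.0 cfs.
With Δt = 4 h = 14400 s, V = ΣQ_DR · Δt = 429.0 × 14400 = 6.18 × 10^6 ft³ = 142 acre-ft.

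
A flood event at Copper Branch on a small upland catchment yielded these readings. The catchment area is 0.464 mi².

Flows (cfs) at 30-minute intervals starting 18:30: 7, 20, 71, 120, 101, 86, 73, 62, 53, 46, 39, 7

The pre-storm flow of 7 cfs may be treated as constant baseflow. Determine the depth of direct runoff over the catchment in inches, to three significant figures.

d ≈ 1.00 in

Direct runoff: 0.0, 13.0, 64.0, 113.0, 94.0, 79.0, 66.0, 55.0, 46.0, 39.0, 32.0, 0.0 cfs; ΣQ_DR = 601.0 cfs.
V = ΣQ_DR · Δt = 601.0 × 1800 s = 1.082 × 10^6 ft³.
Over A = 0.464 mi², depth = V / A = 1.00 in.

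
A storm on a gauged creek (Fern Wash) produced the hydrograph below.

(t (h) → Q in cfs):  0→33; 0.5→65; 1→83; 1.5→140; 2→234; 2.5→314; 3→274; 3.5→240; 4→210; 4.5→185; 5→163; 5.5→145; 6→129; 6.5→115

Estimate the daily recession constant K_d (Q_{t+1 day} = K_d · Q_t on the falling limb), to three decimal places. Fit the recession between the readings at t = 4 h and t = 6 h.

Between t = 4 h and t = 6 h the flow falls from 210 to 129 cfs over 4×0.5 h = 2 h.
Per-interval ratio K = (129/210)^(1/4) = 0.8853; K_d = K^(24/0.5) = 0.003.

K_d ≈ 0.003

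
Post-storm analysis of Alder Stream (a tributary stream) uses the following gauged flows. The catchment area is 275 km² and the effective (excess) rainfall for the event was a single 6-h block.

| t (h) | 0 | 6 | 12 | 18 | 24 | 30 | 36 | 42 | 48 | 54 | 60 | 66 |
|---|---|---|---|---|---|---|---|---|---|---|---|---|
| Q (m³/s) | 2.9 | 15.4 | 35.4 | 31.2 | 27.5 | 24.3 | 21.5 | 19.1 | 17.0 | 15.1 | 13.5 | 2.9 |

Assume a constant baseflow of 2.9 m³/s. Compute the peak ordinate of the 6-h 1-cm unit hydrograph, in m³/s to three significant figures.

U_p ≈ 21.7 m³/s

Direct runoff: 0.0, 12.5, 32.5, 28.3, 24.6, 21.4, 18.6, 16.2, 14.1, 12.2, 10.6, 0.0 m³/s; ΣQ_DR = 191.0 m³/s, peak = 32.5 m³/s.
Runoff depth d = ΣQ_DR·Δt / A = 191.0 × 21600 / (275 km²) = 15.00 mm.
The 1-cm UH is the DRH scaled by (10 mm)/d, so U_p = 32.5 × 10/15.00 = 21.7 m³/s.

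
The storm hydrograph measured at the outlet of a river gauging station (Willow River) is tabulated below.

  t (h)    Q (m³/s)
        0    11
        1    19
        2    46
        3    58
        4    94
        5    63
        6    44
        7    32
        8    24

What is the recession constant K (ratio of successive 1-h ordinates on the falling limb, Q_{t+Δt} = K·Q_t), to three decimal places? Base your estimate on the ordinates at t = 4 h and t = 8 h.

K ≈ 0.711

Using the recession-limb readings at t = 4 h and t = 8 h: Q falls from 94 to 24 m³/s over 4 intervals.
K = (Q₂/Q₁)^(1/4) = (24/94)^(1/4) = 0.711.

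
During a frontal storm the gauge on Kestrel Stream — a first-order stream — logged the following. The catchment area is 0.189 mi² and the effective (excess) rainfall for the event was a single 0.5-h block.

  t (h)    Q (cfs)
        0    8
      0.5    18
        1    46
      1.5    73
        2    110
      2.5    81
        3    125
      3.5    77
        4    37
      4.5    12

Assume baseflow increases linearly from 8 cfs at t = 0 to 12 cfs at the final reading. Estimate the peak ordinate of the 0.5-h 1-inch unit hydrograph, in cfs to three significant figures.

U_p ≈ 57.3 cfs

Direct runoff: 0.00, 9.56, 37.11, 63.67, 100.22, 70.78, 114.33, 65.89, 25.44, 0.00 cfs; ΣQ_DR = 487.0 cfs, peak = 114.33 cfs.
Runoff depth d = ΣQ_DR·Δt / A = 487.0 × 1800 / (0.189 mi²) = 1.996 in.
The 1-inch UH is the DRH scaled by (1 in)/d, so U_p = 114.33 × 1/1.996 = 57.3 cfs.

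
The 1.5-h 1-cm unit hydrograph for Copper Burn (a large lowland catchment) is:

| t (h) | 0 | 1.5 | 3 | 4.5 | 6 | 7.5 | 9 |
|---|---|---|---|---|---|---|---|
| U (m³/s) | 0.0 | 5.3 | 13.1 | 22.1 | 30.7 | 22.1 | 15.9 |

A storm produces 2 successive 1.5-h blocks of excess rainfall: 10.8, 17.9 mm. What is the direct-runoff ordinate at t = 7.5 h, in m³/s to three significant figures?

By discrete convolution, Q_j = Σ (P_i / 10 mm) · U_{j−i}.
At t = 7.5 h (j=5): Q = (10.8/10)·22.1 + (17.9/10)·30.7 = 78.8 m³/s.

Q ≈ 78.8 m³/s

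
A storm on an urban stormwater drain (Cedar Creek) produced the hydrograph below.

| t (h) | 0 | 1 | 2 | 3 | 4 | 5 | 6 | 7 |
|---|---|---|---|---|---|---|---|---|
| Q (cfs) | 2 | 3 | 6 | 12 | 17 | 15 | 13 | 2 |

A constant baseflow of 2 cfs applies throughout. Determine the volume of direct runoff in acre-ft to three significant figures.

V ≈ 4.46 acre-ft

Direct-runoff ordinates (Q − Q_b): 0.0, 1.0, 4.0, 10.0, 15.0, 13.0, 11.0, 0.0 cfs.
ΣQ_DR = 54.00 cfs.
With Δt = 1 h = 3600 s, V = ΣQ_DR · Δt = 54.00 × 3600 = 1.94 × 10^5 ft³ = 4.46 acre-ft.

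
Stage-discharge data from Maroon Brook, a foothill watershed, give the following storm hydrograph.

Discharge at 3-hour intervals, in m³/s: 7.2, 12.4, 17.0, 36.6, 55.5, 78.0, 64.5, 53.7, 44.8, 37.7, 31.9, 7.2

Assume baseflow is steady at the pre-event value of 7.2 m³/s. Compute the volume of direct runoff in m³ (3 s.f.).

Direct-runoff ordinates (Q − Q_b): 0.0, 5.2, 9.8, 29.4, 48.3, 70.8, 57.3, 46.5, 37.6, 30.5, 24.7, 0.0 m³/s.
ΣQ_DR = 360.1 m³/s.
With Δt = 3 h = 10800 s, V = ΣQ_DR · Δt = 360.1 × 10800 = 3.89 × 10^6 m³.

V ≈ 3.89 × 10^6 m³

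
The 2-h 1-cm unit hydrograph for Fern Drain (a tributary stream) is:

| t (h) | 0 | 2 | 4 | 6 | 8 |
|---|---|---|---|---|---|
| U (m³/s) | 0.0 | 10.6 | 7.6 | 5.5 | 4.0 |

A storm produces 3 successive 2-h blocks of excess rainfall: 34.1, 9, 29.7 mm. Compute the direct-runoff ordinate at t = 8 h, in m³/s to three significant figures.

Q ≈ 41.2 m³/s

By discrete convolution, Q_j = Σ (P_i / 10 mm) · U_{j−i}.
At t = 8 h (j=4): Q = (34.1/10)·4.0 + (9/10)·5.5 + (29.7/10)·7.6 = 41.2 m³/s.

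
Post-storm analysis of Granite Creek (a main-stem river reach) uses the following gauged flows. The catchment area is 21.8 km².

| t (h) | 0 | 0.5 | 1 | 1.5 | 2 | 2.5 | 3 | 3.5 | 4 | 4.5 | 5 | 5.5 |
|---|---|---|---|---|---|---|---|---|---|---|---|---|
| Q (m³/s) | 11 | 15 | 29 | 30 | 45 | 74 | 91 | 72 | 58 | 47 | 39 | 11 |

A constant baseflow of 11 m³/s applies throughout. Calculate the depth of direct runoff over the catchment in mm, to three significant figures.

Direct runoff: 0.0, 4.0, 18.0, 19.0, 34.0, 63.0, 80.0, 61.0, 47.0, 36.0, 28.0, 0.0 m³/s; ΣQ_DR = 390.0 m³/s.
V = ΣQ_DR · Δt = 390.0 × 1800 s = 7.020 × 10^5 m³.
Over A = 21.8 km², depth = V / A = 32.2 mm.

d ≈ 32.2 mm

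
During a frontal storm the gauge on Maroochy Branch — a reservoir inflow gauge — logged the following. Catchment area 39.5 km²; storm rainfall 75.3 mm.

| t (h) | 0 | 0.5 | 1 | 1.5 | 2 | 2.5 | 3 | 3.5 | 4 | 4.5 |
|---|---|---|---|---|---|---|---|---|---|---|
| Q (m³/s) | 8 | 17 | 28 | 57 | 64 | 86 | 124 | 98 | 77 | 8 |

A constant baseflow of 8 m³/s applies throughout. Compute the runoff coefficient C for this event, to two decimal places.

ΣQ_DR = 487.0 m³/s; V = ΣQ_DR·Δt = 8.766 × 10^5 m³.
Runoff depth d = V / A = 22.19 mm.
C = d / P = 22.19 / 75.3 = 0.29.

C ≈ 0.29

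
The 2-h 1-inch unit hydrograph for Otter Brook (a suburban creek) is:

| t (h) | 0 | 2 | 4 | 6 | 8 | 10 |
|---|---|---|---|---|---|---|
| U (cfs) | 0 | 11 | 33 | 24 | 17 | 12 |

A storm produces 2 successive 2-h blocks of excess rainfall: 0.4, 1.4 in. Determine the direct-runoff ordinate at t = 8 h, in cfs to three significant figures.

Q ≈ 40.4 cfs

By discrete convolution, Q_j = Σ (P_i / 1 in) · U_{j−i}.
At t = 8 h (j=4): Q = (0.4/1)·17 + (1.4/1)·24 = 40.4 cfs.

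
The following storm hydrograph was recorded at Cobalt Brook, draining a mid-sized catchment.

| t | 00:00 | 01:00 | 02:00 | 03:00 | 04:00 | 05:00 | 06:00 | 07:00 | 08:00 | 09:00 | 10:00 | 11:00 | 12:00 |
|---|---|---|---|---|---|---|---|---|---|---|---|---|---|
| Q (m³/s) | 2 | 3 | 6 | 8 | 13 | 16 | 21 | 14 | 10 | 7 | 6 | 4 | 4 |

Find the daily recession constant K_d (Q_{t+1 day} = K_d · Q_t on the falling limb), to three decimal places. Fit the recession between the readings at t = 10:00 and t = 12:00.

Between t = 10:00 and t = 12:00 the flow falls from 6 to 4 m³/s over 2×1 h = 2 h.
Per-interval ratio K = (4/6)^(1/2) = 0.8165; K_d = K^(24/1) = 0.008.

K_d ≈ 0.008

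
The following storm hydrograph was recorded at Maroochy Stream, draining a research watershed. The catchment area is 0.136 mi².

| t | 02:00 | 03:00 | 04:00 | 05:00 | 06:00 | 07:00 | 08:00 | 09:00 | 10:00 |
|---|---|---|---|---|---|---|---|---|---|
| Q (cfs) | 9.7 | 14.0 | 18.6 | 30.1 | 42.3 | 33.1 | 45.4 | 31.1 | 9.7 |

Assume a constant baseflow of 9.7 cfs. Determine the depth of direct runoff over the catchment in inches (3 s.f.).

Direct runoff: 0.0, 4.3, 8.9, 20.4, 32.6, 23.4, 35.7, 21.4, 0.0 cfs; ΣQ_DR = 146.7 cfs.
V = ΣQ_DR · Δt = 146.7 × 3600 s = 5.281 × 10^5 ft³.
Over A = 0.136 mi², depth = V / A = 1.67 in.

d ≈ 1.67 in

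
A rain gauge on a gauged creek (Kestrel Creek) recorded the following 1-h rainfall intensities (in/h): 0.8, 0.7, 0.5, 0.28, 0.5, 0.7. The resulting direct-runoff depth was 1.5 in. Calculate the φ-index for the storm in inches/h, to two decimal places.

Only the 5 blocks with intensity above φ contribute runoff: 0.8, 0.7, 0.5, 0.5, 0.7 in/h.
Σ(I−φ)·Δt = d  ⇒  (0.8+0.7+0.5+0.5+0.7 − 5φ)·1 = 1.5
φ = (3.200 − 1.5/1) / 5 = 0.34 in/h.

φ ≈ 0.34 in/h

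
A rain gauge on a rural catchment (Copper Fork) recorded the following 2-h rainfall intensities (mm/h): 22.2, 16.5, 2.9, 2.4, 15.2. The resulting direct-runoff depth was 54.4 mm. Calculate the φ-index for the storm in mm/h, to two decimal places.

φ ≈ 8.90 mm/h

Only the 3 blocks with intensity above φ contribute runoff: 22.2, 16.5, 15.2 mm/h.
Σ(I−φ)·Δt = d  ⇒  (22.2+16.5+15.2 − 3φ)·2 = 54.4
φ = (53.90 − 54.4/2) / 3 = 8.90 mm/h.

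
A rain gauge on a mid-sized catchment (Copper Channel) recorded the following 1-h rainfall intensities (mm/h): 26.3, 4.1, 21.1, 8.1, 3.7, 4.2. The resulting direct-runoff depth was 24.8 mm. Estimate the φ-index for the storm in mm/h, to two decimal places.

φ ≈ 11.30 mm/h

Only the 2 blocks with intensity above φ contribute runoff: 26.3, 21.1 mm/h.
Σ(I−φ)·Δt = d  ⇒  (26.3+21.1 − 2φ)·1 = 24.8
φ = (47.40 − 24.8/1) / 2 = 11.30 mm/h.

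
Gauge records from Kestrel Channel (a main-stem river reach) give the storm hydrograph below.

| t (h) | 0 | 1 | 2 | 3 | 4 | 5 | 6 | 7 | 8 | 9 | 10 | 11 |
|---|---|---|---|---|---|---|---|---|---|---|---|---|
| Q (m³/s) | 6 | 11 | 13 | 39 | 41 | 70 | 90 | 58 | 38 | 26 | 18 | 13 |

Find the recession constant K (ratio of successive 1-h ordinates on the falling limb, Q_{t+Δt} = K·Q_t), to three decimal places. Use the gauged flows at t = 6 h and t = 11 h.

Using the recession-limb readings at t = 6 h and t = 11 h: Q falls from 90 to 13 m³/s over 5 intervals.
K = (Q₂/Q₁)^(1/5) = (13/90)^(1/5) = 0.679.

K ≈ 0.679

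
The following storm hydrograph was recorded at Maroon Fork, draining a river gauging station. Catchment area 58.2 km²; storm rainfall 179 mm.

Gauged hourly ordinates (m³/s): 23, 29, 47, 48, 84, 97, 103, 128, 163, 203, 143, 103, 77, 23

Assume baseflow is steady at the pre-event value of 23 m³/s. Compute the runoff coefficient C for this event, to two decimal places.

C ≈ 0.33

ΣQ_DR = 949.0 m³/s; V = ΣQ_DR·Δt = 3.416 × 10^6 m³.
Runoff depth d = V / A = 58.70 mm.
C = d / P = 58.70 / 179 = 0.33.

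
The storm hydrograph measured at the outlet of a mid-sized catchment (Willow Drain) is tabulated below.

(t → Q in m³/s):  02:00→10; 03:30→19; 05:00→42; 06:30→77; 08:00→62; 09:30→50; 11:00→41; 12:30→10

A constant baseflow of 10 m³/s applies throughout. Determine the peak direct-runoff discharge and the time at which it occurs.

Subtracting baseflow gives direct-runoff ordinates: 0.0, 9.0, 32.0, 67.0, 52.0, 40.0, 31.0, 0.0 m³/s.
The maximum is 67.0 m³/s, occurring at the reading for t = 06:30.

Q_p = 67.0 m³/s at t = 06:30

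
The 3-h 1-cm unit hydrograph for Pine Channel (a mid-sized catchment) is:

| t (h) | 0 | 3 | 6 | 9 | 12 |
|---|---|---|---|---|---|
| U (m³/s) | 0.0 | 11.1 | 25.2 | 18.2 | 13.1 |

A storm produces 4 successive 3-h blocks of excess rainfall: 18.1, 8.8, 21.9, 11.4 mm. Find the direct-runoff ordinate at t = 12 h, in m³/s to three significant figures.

By discrete convolution, Q_j = Σ (P_i / 10 mm) · U_{j−i}.
At t = 12 h (j=4): Q = (18.1/10)·13.1 + (8.8/10)·18.2 + (21.9/10)·25.2 + (11.4/10)·11.1 = 108 m³/s.

Q ≈ 108 m³/s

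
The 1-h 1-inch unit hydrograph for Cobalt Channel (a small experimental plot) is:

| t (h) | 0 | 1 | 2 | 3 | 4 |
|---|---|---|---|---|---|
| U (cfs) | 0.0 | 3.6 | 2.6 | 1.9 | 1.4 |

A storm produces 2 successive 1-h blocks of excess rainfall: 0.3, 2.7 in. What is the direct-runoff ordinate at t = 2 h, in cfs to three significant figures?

By discrete convolution, Q_j = Σ (P_i / 1 in) · U_{j−i}.
At t = 2 h (j=2): Q = (0.3/1)·2.6 + (2.7/1)·3.6 = 10.5 cfs.

Q ≈ 10.5 cfs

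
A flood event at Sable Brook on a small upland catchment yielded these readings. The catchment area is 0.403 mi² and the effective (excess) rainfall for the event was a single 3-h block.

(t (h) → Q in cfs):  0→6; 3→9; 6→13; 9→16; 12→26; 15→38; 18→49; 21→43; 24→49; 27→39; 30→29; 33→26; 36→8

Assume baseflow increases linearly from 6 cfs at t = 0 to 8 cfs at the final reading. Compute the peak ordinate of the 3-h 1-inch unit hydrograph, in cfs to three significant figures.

Direct runoff: 0.00, 2.83, 6.67, 9.50, 19.33, 31.17, 42.00, 35.83, 41.67, 31.50, 21.33, 18.17, 0.00 cfs; ΣQ_DR = 260.0 cfs, peak = 42.00 cfs.
Runoff depth d = ΣQ_DR·Δt / A = 260.0 × 10800 / (0.403 mi²) = 2.999 in.
The 1-inch UH is the DRH scaled by (1 in)/d, so U_p = 42.00 × 1/2.999 = 14.0 cfs.

U_p ≈ 14.0 cfs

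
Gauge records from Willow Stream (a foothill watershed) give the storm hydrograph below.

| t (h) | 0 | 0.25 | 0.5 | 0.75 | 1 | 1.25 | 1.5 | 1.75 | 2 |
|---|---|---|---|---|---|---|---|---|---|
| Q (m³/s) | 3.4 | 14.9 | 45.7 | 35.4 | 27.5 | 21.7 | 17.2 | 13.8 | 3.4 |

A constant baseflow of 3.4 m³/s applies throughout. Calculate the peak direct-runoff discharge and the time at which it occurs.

Q_p = 42.3 m³/s at t = 0.5 h

Subtracting baseflow gives direct-runoff ordinates: 0.0, 11.5, 42.3, 32.0, 24.1, 18.3, 13.8, 10.4, 0.0 m³/s.
The maximum is 42.3 m³/s, occurring at the reading for t = 0.5 h.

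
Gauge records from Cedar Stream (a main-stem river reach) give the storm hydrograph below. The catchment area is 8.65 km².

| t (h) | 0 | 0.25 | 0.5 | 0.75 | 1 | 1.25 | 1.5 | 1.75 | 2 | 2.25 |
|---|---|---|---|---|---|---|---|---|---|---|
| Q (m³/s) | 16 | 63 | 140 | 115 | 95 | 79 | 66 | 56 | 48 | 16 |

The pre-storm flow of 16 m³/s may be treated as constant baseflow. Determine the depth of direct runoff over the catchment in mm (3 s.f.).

d ≈ 55.6 mm

Direct runoff: 0.0, 47.0, 124.0, 99.0, 79.0, 63.0, 50.0, 40.0, 32.0, 0.0 m³/s; ΣQ_DR = 534.0 m³/s.
V = ΣQ_DR · Δt = 534.0 × 900 s = 4.806 × 10^5 m³.
Over A = 8.65 km², depth = V / A = 55.6 mm.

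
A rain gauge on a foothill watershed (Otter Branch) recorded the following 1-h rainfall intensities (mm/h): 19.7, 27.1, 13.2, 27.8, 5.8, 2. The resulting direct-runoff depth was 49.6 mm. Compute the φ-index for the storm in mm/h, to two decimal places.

Only the 4 blocks with intensity above φ contribute runoff: 19.7, 27.1, 13.2, 27.8 mm/h.
Σ(I−φ)·Δt = d  ⇒  (19.7+27.1+13.2+27.8 − 4φ)·1 = 49.6
φ = (87.80 − 49.6/1) / 4 = 9.55 mm/h.

φ ≈ 9.55 mm/h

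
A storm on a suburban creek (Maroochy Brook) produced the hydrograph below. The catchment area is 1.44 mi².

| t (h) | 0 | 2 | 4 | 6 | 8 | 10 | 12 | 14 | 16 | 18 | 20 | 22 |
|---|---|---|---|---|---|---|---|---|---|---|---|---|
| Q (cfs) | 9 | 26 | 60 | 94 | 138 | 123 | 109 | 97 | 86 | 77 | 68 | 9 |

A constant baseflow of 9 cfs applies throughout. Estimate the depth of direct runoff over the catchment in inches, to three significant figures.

d ≈ 1.70 in

Direct runoff: 0.0, 17.0, 51.0, 85.0, 129.0, 114.0, 100.0, 88.0, 77.0, 68.0, 59.0, 0.0 cfs; ΣQ_DR = 788.0 cfs.
V = ΣQ_DR · Δt = 788.0 × 7200 s = 5.674 × 10^6 ft³.
Over A = 1.44 mi², depth = V / A = 1.70 in.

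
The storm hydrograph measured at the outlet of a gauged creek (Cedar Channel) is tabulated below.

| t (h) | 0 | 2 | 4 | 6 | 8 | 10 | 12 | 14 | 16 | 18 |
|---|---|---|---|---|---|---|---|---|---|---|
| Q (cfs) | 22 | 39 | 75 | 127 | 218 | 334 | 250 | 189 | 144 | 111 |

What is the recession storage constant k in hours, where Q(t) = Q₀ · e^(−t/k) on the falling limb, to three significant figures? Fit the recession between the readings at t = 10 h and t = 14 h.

k ≈ 7.03 h

On the falling limb, Q drops from 334 to 189 cfs between t = 10 h and t = 14 h (Δt = 4 h).
k = −Δt / ln(Q₂/Q₁) = −4 / ln(189/334) = 7.03 h.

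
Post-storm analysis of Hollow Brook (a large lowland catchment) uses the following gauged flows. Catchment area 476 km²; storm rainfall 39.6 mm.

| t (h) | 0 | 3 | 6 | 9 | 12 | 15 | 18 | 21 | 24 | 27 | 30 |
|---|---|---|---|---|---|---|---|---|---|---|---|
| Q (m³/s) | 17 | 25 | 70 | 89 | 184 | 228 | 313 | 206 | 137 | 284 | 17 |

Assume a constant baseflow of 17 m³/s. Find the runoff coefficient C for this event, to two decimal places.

C ≈ 0.79

ΣQ_DR = 1383 m³/s; V = ΣQ_DR·Δt = 1.494 × 10^7 m³.
Runoff depth d = V / A = 31.38 mm.
C = d / P = 31.38 / 39.6 = 0.79.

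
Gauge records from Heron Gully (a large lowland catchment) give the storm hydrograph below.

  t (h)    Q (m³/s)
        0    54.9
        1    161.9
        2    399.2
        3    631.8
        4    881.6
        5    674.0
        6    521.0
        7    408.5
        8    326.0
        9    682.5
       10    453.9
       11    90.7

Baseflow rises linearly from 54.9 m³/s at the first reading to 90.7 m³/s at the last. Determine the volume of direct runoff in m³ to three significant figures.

Direct-runoff ordinates (Q − Q_b): 0.00, 103.75, 337.79, 567.14, 813.68, 602.83, 446.57, 330.82, 245.06, 598.31, 366.45, 0.00 m³/s.
ΣQ_DR = 4412 m³/s.
With Δt = 1 h = 3600 s, V = ΣQ_DR · Δt = 4412 × 3600 = 1.59 × 10^7 m³.

V ≈ 1.59 × 10^7 m³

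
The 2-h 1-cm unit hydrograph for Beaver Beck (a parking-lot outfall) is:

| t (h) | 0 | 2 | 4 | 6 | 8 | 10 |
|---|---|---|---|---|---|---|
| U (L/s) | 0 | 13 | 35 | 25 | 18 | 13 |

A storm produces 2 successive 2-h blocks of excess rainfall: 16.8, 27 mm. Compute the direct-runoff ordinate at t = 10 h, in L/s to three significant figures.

By discrete convolution, Q_j = Σ (P_i / 10 mm) · U_{j−i}.
At t = 10 h (j=5): Q = (16.8/10)·13 + (27/10)·18 = 70.4 L/s.

Q ≈ 70.4 L/s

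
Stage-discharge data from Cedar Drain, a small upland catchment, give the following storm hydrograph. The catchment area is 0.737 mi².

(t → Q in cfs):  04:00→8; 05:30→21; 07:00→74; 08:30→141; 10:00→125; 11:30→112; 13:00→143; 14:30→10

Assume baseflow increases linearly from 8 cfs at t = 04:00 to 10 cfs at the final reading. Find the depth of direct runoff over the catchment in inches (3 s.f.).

d ≈ 1.77 in

Direct runoff: 0.00, 12.71, 65.43, 132.14, 115.86, 102.57, 133.29, 0.00 cfs; ΣQ_DR = 562.0 cfs.
V = ΣQ_DR · Δt = 562.0 × 5400 s = 3.035 × 10^6 ft³.
Over A = 0.737 mi², depth = V / A = 1.77 in.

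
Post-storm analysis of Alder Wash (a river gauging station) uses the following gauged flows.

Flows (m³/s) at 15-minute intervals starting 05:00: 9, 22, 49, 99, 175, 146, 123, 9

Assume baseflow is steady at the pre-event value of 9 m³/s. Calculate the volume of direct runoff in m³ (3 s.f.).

V ≈ 5.04 × 10^5 m³

Direct-runoff ordinates (Q − Q_b): 0.0, 13.0, 40.0, 90.0, 166.0, 137.0, 114.0, 0.0 m³/s.
ΣQ_DR = 560.0 m³/s.
With Δt = 0.25 h = 900 s, V = ΣQ_DR · Δt = 560.0 × 900 = 5.04 × 10^5 m³.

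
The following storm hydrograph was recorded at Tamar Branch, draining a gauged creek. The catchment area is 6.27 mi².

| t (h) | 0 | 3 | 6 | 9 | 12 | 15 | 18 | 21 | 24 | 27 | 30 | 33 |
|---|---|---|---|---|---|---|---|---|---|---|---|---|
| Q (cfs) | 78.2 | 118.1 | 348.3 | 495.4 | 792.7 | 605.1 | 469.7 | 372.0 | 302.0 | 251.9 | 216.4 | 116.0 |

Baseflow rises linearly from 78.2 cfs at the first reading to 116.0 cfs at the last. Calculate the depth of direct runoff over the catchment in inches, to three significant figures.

Direct runoff: 0.00, 36.46, 263.23, 406.89, 700.75, 509.72, 370.88, 269.75, 196.31, 142.77, 103.84, 0.00 cfs; ΣQ_DR = 3001 cfs.
V = ΣQ_DR · Δt = 3001 × 10800 s = 3.241 × 10^7 ft³.
Over A = 6.27 mi², depth = V / A = 2.22 in.

d ≈ 2.22 in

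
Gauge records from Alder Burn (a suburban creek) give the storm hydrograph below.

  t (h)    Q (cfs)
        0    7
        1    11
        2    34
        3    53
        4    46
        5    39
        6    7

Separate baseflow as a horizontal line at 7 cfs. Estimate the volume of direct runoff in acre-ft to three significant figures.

V ≈ 12.2 acre-ft

Direct-runoff ordinates (Q − Q_b): 0.0, 4.0, 27.0, 46.0, 39.0, 32.0, 0.0 cfs.
ΣQ_DR = 148.0 cfs.
With Δt = 1 h = 3600 s, V = ΣQ_DR · Δt = 148.0 × 3600 = 5.33 × 10^5 ft³ = 12.2 acre-ft.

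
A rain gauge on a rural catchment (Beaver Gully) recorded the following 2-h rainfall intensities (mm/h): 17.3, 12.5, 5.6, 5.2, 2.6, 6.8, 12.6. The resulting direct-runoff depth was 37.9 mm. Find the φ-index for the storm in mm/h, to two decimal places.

Only the 3 blocks with intensity above φ contribute runoff: 17.3, 12.5, 12.6 mm/h.
Σ(I−φ)·Δt = d  ⇒  (17.3+12.5+12.6 − 3φ)·2 = 37.9
φ = (42.40 − 37.9/2) / 3 = 7.82 mm/h.

φ ≈ 7.82 mm/h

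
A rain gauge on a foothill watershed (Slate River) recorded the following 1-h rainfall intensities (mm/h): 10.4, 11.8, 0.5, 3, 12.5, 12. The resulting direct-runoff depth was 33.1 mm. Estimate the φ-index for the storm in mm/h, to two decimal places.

Only the 4 blocks with intensity above φ contribute runoff: 10.4, 11.8, 12.5, 12 mm/h.
Σ(I−φ)·Δt = d  ⇒  (10.4+11.8+12.5+12 − 4φ)·1 = 33.1
φ = (46.70 − 33.1/1) / 4 = 3.40 mm/h.

φ ≈ 3.40 mm/h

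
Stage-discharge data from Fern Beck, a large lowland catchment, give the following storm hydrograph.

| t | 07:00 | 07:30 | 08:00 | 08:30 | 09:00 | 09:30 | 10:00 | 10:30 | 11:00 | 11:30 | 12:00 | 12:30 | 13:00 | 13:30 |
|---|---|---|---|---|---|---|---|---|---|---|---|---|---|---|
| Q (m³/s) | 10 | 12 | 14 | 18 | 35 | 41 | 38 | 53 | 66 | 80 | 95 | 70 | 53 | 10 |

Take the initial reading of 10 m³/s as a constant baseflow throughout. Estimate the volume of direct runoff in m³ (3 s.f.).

Direct-runoff ordinates (Q − Q_b): 0.0, 2.0, 4.0, 8.0, 25.0, 31.0, 28.0, 43.0, 56.0, 70.0, 85.0, 60.0, 43.0, 0.0 m³/s.
ΣQ_DR = 455.0 m³/s.
With Δt = 0.5 h = 1800 s, V = ΣQ_DR · Δt = 455.0 × 1800 = 8.19 × 10^5 m³.

V ≈ 8.19 × 10^5 m³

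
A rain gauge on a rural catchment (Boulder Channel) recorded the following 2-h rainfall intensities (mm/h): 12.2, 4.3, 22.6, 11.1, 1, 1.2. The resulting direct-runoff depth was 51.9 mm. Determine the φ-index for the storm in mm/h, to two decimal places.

φ ≈ 6.65 mm/h

Only the 3 blocks with intensity above φ contribute runoff: 12.2, 22.6, 11.1 mm/h.
Σ(I−φ)·Δt = d  ⇒  (12.2+22.6+11.1 − 3φ)·2 = 51.9
φ = (45.90 − 51.9/2) / 3 = 6.65 mm/h.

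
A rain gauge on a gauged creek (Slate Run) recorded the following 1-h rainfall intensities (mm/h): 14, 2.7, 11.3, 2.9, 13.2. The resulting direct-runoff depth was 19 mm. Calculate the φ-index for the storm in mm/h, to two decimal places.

φ ≈ 6.50 mm/h

Only the 3 blocks with intensity above φ contribute runoff: 14, 11.3, 13.2 mm/h.
Σ(I−φ)·Δt = d  ⇒  (14+11.3+13.2 − 3φ)·1 = 19
φ = (38.50 − 19/1) / 3 = 6.50 mm/h.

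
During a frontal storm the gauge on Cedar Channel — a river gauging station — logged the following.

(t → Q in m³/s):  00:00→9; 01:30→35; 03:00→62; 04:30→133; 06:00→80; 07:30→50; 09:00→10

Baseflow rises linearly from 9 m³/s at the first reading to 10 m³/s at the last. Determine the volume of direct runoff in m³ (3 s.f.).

Direct-runoff ordinates (Q − Q_b): 0.00, 25.83, 52.67, 123.50, 70.33, 40.17, 0.00 m³/s.
ΣQ_DR = 312.5 m³/s.
With Δt = 1.5 h = 5400 s, V = ΣQ_DR · Δt = 312.5 × 5400 = 1.69 × 10^6 m³.

V ≈ 1.69 × 10^6 m³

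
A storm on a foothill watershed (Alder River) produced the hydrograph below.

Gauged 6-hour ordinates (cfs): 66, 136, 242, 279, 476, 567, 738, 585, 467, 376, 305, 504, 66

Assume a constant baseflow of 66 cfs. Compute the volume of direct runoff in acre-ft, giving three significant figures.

Direct-runoff ordinates (Q − Q_b): 0.0, 70.0, 176.0, 213.0, 410.0, 501.0, 672.0, 519.0, 401.0, 310.0, 239.0, 438.0, 0.0 cfs.
ΣQ_DR = 3949 cfs.
With Δt = 6 h = 21600 s, V = ΣQ_DR · Δt = 3949 × 21600 = 8.53 × 10^7 ft³ = 1960 acre-ft.

V ≈ 1960 acre-ft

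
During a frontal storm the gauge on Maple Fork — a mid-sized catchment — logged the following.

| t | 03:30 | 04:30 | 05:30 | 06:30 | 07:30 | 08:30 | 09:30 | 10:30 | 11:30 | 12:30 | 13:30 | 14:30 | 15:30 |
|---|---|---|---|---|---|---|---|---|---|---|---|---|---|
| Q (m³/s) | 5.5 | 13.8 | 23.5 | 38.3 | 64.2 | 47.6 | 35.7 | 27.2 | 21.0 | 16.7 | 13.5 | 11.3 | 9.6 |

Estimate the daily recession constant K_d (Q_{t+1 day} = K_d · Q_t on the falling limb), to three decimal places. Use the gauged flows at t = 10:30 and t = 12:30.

Between t = 10:30 and t = 12:30 the flow falls from 27.2 to 16.7 m³/s over 2×1 h = 2 h.
Per-interval ratio K = (16.7/27.2)^(1/2) = 0.7836; K_d = K^(24/1) = 0.003.

K_d ≈ 0.003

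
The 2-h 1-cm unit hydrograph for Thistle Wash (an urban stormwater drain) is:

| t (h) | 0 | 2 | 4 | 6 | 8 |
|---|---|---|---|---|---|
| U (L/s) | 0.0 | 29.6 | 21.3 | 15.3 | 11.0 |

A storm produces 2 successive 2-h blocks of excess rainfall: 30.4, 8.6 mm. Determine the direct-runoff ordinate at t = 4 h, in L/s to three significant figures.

By discrete convolution, Q_j = Σ (P_i / 10 mm) · U_{j−i}.
At t = 4 h (j=2): Q = (30.4/10)·21.3 + (8.6/10)·29.6 = 90.2 L/s.

Q ≈ 90.2 L/s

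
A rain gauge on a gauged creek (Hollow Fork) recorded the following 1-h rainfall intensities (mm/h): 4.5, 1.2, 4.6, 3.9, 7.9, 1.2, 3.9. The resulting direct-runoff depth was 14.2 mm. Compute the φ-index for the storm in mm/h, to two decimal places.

φ ≈ 2.12 mm/h

Only the 5 blocks with intensity above φ contribute runoff: 4.5, 4.6, 3.9, 7.9, 3.9 mm/h.
Σ(I−φ)·Δt = d  ⇒  (4.5+4.6+3.9+7.9+3.9 − 5φ)·1 = 14.2
φ = (24.80 − 14.2/1) / 5 = 2.12 mm/h.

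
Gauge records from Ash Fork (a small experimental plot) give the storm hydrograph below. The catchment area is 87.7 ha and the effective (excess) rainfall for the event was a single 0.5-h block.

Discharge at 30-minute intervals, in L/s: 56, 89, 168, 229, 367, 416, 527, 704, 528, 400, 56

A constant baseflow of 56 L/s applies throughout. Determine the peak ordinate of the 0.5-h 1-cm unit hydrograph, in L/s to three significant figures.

U_p ≈ 1080 L/s

Direct runoff: 0.0, 33.0, 112.0, 173.0, 311.0, 360.0, 471.0, 648.0, 472.0, 344.0, 0.0 L/s; ΣQ_DR = 2924 L/s, peak = 648.0 L/s.
Runoff depth d = ΣQ_DR·Δt / A = 2924 × 1800 / (87.7 ha) = 6.001 mm.
The 1-cm UH is the DRH scaled by (10 mm)/d, so U_p = 648.0 × 10/6.001 = 1080 L/s.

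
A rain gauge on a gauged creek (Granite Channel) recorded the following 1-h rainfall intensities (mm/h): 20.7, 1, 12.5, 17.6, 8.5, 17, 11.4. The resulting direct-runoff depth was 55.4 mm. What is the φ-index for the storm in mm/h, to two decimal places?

Only the 6 blocks with intensity above φ contribute runoff: 20.7, 12.5, 17.6, 8.5, 17, 11.4 mm/h.
Σ(I−φ)·Δt = d  ⇒  (20.7+12.5+17.6+8.5+17+11.4 − 6φ)·1 = 55.4
φ = (87.70 − 55.4/1) / 6 = 5.38 mm/h.

φ ≈ 5.38 mm/h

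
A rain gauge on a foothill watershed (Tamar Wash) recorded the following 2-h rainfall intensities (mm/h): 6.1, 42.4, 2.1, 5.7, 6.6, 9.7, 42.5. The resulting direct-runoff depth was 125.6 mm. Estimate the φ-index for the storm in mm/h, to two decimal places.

φ ≈ 11.05 mm/h

Only the 2 blocks with intensity above φ contribute runoff: 42.4, 42.5 mm/h.
Σ(I−φ)·Δt = d  ⇒  (42.4+42.5 − 2φ)·2 = 125.6
φ = (84.90 − 125.6/2) / 2 = 11.05 mm/h.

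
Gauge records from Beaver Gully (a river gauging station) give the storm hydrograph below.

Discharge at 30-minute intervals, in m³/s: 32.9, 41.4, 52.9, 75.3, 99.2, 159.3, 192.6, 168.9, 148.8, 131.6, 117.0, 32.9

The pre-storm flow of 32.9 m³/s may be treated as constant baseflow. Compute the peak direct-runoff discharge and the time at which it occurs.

Q_p = 159.7 m³/s at t = 3 h

Subtracting baseflow gives direct-runoff ordinates: 0.0, 8.5, 20.0, 42.4, 66.3, 126.4, 159.7, 136.0, 115.9, 98.7, 84.1, 0.0 m³/s.
The maximum is 159.7 m³/s, occurring at the reading for t = 3 h.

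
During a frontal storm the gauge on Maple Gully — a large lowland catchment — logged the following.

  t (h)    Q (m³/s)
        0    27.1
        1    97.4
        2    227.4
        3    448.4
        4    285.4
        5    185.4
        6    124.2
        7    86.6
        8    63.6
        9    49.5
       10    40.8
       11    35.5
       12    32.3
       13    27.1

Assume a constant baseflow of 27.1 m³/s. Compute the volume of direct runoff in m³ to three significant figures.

Direct-runoff ordinates (Q − Q_b): 0.0, 70.3, 200.3, 421.3, 258.3, 158.3, 97.1, 59.5, 36.5, 22.4, 13.7, 8.4, 5.2, 0.0 m³/s.
ΣQ_DR = 1351 m³/s.
With Δt = 1 h = 3600 s, V = ΣQ_DR · Δt = 1351 × 3600 = 4.86 × 10^6 m³.

V ≈ 4.86 × 10^6 m³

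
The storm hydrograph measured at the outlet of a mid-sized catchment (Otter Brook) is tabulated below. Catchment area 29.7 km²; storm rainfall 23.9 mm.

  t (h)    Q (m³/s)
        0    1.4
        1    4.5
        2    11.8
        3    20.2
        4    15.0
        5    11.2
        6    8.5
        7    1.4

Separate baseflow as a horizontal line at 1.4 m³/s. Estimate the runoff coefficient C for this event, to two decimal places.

ΣQ_DR = 62.80 m³/s; V = ΣQ_DR·Δt = 2.261 × 10^5 m³.
Runoff depth d = V / A = 7.612 mm.
C = d / P = 7.612 / 23.9 = 0.32.

C ≈ 0.32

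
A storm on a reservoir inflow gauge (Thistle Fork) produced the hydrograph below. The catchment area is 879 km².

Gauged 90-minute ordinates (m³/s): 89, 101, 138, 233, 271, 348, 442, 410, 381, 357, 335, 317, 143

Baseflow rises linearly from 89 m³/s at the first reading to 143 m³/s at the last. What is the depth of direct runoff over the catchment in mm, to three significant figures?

Direct runoff: 0.00, 7.50, 40.00, 130.50, 164.00, 236.50, 326.00, 289.50, 256.00, 227.50, 201.00, 178.50, 0.00 m³/s; ΣQ_DR = 2057 m³/s.
V = ΣQ_DR · Δt = 2057 × 5400 s = 1.111 × 10^7 m³.
Over A = 879 km², depth = V / A = 12.6 mm.

d ≈ 12.6 mm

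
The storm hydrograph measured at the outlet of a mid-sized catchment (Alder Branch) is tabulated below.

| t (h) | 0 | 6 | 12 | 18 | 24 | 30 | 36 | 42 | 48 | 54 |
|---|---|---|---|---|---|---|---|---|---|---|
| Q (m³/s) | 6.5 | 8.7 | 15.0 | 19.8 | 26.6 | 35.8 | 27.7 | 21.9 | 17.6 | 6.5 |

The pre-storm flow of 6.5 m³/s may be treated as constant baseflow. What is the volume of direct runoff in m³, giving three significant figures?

V ≈ 2.62 × 10^6 m³

Direct-runoff ordinates (Q − Q_b): 0.0, 2.2, 8.5, 13.3, 20.1, 29.3, 21.2, 15.4, 11.1, 0.0 m³/s.
ΣQ_DR = 121.1 m³/s.
With Δt = 6 h = 21600 s, V = ΣQ_DR · Δt = 121.1 × 21600 = 2.62 × 10^6 m³.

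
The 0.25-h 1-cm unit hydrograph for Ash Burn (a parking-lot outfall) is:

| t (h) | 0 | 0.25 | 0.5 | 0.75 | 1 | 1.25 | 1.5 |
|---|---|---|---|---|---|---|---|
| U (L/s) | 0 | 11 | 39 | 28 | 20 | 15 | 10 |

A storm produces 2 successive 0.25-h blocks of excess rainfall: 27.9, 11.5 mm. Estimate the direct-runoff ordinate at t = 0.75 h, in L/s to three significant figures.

By discrete convolution, Q_j = Σ (P_i / 10 mm) · U_{j−i}.
At t = 0.75 h (j=3): Q = (27.9/10)·28 + (11.5/10)·39 = 123 L/s.

Q ≈ 123 L/s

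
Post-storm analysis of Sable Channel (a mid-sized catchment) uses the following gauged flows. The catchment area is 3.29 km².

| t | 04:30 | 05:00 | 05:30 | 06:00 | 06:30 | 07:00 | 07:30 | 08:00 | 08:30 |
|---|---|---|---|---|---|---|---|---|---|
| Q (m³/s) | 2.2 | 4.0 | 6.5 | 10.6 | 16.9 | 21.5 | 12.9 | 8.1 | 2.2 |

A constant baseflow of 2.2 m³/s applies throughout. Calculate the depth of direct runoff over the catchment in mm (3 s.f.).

d ≈ 35.6 mm

Direct runoff: 0.0, 1.8, 4.3, 8.4, 14.7, 19.3, 10.7, 5.9, 0.0 m³/s; ΣQ_DR = 65.10 m³/s.
V = ΣQ_DR · Δt = 65.10 × 1800 s = 1.172 × 10^5 m³.
Over A = 3.29 km², depth = V / A = 35.6 mm.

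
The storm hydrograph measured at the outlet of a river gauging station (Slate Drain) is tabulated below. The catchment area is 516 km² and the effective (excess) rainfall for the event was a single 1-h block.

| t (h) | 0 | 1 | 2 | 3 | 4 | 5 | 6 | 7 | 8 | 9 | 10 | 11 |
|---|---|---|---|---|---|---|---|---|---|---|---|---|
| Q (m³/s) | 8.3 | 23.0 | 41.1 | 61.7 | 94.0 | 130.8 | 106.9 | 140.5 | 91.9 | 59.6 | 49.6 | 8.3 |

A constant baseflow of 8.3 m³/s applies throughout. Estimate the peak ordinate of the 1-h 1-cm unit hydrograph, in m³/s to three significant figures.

U_p ≈ 265 m³/s

Direct runoff: 0.0, 14.7, 32.8, 53.4, 85.7, 122.5, 98.6, 132.2, 83.6, 51.3, 41.3, 0.0 m³/s; ΣQ_DR = 716.1 m³/s, peak = 132.2 m³/s.
Runoff depth d = ΣQ_DR·Δt / A = 716.1 × 3600 / (516 km²) = 4.996 mm.
The 1-cm UH is the DRH scaled by (10 mm)/d, so U_p = 132.2 × 10/4.996 = 265 m³/s.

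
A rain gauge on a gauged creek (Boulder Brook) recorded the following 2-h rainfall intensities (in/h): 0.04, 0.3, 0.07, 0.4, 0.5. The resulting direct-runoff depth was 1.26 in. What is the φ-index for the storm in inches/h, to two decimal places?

Only the 3 blocks with intensity above φ contribute runoff: 0.3, 0.4, 0.5 in/h.
Σ(I−φ)·Δt = d  ⇒  (0.3+0.4+0.5 − 3φ)·2 = 1.26
φ = (1.200 − 1.26/2) / 3 = 0.19 in/h.

φ ≈ 0.19 in/h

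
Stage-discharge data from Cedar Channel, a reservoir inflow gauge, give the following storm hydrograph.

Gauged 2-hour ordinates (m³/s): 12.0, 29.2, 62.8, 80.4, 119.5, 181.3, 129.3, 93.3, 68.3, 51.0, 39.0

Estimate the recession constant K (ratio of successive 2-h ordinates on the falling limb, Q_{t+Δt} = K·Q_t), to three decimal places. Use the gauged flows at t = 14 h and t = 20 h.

K ≈ 0.748

Using the recession-limb readings at t = 14 h and t = 20 h: Q falls from 93.3 to 39.0 m³/s over 3 intervals.
K = (Q₂/Q₁)^(1/3) = (39.0/93.3)^(1/3) = 0.748.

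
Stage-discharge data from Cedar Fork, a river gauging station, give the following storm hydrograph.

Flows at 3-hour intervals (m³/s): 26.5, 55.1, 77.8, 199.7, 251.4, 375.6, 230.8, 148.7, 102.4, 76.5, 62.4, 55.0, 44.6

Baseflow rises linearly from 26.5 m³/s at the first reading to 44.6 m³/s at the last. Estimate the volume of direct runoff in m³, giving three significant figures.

Direct-runoff ordinates (Q − Q_b): 0.00, 27.09, 48.28, 168.68, 218.87, 341.56, 195.25, 111.64, 63.83, 36.42, 20.82, 11.91, 0.00 m³/s.
ΣQ_DR = 1244 m³/s.
With Δt = 3 h = 10800 s, V = ΣQ_DR · Δt = 1244 × 10800 = 1.34 × 10^7 m³.

V ≈ 1.34 × 10^7 m³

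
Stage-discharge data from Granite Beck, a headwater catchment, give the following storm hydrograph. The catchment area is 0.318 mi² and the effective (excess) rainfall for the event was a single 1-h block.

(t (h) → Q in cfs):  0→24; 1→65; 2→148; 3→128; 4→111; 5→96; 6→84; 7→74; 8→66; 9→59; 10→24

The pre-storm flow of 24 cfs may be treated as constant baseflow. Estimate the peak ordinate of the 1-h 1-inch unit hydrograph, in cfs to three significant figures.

Direct runoff: 0.0, 41.0, 124.0, 104.0, 87.0, 72.0, 60.0, 50.0, 42.0, 35.0, 0.0 cfs; ΣQ_DR = 615.0 cfs, peak = 124.0 cfs.
Runoff depth d = ΣQ_DR·Δt / A = 615.0 × 3600 / (0.318 mi²) = 2.997 in.
The 1-inch UH is the DRH scaled by (1 in)/d, so U_p = 124.0 × 1/2.997 = 41.4 cfs.

U_p ≈ 41.4 cfs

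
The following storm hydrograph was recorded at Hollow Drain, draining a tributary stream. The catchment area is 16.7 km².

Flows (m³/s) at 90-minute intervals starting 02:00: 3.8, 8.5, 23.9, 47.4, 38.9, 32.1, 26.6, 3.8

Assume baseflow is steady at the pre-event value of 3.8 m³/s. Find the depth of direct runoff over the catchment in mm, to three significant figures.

d ≈ 50.0 mm

Direct runoff: 0.0, 4.7, 20.1, 43.6, 35.1, 28.3, 22.8, 0.0 m³/s; ΣQ_DR = 154.6 m³/s.
V = ΣQ_DR · Δt = 154.6 × 5400 s = 8.348 × 10^5 m³.
Over A = 16.7 km², depth = V / A = 50.0 mm.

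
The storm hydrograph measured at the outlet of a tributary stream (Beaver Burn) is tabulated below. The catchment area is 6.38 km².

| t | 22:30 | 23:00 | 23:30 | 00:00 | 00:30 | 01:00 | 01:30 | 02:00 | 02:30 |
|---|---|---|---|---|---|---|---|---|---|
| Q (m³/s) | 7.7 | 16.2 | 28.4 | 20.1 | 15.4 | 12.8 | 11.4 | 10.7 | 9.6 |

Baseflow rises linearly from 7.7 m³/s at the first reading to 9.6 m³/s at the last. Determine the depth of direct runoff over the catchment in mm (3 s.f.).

Direct runoff: 0.00, 8.26, 20.23, 11.69, 6.75, 3.91, 2.27, 1.34, 0.00 m³/s; ΣQ_DR = 54.45 m³/s.
V = ΣQ_DR · Δt = 54.45 × 1800 s = 98010 m³.
Over A = 6.38 km², depth = V / A = 15.4 mm.

d ≈ 15.4 mm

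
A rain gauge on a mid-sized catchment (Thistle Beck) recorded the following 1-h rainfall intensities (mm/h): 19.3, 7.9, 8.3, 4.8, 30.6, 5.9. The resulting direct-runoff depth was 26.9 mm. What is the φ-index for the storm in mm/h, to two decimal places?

Only the 2 blocks with intensity above φ contribute runoff: 19.3, 30.6 mm/h.
Σ(I−φ)·Δt = d  ⇒  (19.3+30.6 − 2φ)·1 = 26.9
φ = (49.90 − 26.9/1) / 2 = 11.50 mm/h.

φ ≈ 11.50 mm/h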